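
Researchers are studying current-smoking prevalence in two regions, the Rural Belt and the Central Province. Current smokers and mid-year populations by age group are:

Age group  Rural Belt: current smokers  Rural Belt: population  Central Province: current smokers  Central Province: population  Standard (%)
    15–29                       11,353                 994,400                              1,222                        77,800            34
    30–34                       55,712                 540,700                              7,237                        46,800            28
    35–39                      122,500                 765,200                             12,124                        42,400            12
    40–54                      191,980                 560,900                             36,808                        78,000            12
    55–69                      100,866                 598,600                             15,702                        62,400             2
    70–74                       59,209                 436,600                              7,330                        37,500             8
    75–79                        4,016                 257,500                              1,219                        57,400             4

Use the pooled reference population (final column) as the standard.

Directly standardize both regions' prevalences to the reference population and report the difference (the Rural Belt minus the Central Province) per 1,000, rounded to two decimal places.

-53.24

Age-specific rates per 1,000 for the Rural Belt: 11.417, 103.037, 160.089, 342.271, 168.503, 135.614, 15.596.
For the Central Province: 15.707, 154.637, 285.943, 471.897, 251.635, 195.467, 21.237.
Standard weights: 0.34, 0.28, 0.12, 0.12, 0.02, 0.08, 0.04.
The Rural Belt: 0.3400×11.417 + 0.2800×103.037 + 0.1200×160.089 + 0.1200×342.271 + 0.0200×168.503 + 0.0800×135.614 + 0.0400×15.596 = 107.8583 per 1,000.
The Central Province: 0.3400×15.707 + 0.2800×154.637 + 0.1200×285.943 + 0.1200×471.897 + 0.0200×251.635 + 0.0800×195.467 + 0.0400×21.237 = 161.0991 per 1,000.
Difference = 107.8583 − 161.0991 = -53.2407.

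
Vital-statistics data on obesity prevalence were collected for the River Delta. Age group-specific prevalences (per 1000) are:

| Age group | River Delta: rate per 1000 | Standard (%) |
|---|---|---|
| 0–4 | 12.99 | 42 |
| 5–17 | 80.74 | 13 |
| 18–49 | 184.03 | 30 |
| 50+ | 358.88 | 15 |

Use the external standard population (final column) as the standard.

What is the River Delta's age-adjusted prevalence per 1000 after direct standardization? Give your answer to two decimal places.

124.99

Standard weights: 0.42, 0.13, 0.30, 0.15.
Standardized rate: 0.4200×12.99 + 0.1300×80.74 + 0.3000×184.03 + 0.1500×358.88 = 124.9930 per 1000.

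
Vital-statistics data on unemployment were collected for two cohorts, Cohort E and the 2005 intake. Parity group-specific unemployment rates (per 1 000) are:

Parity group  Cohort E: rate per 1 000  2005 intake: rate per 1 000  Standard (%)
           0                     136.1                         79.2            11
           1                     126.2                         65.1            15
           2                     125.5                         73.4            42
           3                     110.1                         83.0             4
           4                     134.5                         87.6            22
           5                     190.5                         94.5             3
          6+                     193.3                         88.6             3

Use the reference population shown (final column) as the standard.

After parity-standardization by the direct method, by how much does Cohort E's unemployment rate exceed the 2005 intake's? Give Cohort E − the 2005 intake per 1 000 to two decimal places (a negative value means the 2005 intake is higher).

54.73

Standard weights: 0.11, 0.15, 0.42, 0.04, 0.22, 0.03, 0.03.
Cohort E: 0.1100×136.1 + 0.1500×126.2 + 0.4200×125.5 + 0.0400×110.1 + 0.2200×134.5 + 0.0300×190.5 + 0.0300×193.3 = 132.1190 per 1 000.
The 2005 intake: 0.1100×79.2 + 0.1500×65.1 + 0.4200×73.4 + 0.0400×83.0 + 0.2200×87.6 + 0.0300×94.5 + 0.0300×88.6 = 77.3900 per 1 000.
Difference = 132.1190 − 77.3900 = 54.7290.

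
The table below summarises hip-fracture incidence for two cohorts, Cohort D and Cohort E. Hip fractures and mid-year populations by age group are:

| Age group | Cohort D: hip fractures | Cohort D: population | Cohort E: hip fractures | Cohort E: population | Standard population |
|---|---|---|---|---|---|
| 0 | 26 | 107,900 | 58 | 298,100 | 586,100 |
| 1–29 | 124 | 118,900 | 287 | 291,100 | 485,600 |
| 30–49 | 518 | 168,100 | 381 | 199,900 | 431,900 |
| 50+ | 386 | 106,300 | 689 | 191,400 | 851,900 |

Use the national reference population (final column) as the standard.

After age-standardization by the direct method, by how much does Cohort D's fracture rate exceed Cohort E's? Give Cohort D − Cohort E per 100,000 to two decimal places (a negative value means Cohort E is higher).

25.02

Age-specific rates per 100,000 for Cohort D: 24.10, 104.29, 308.15, 363.12.
For Cohort E: 19.46, 98.59, 190.60, 359.98.
Standard total = 2,355,500; weights = 0.2488, 0.2062, 0.1834, 0.3617.
Cohort D: 0.2488×24.10 + 0.2062×104.29 + 0.1834×308.15 + 0.3617×363.12 = 215.3260 per 100,000.
Cohort E: 0.2488×19.46 + 0.2062×98.59 + 0.1834×190.60 + 0.3617×359.98 = 190.3052 per 100,000.
Difference = 215.3260 − 190.3052 = 25.0208.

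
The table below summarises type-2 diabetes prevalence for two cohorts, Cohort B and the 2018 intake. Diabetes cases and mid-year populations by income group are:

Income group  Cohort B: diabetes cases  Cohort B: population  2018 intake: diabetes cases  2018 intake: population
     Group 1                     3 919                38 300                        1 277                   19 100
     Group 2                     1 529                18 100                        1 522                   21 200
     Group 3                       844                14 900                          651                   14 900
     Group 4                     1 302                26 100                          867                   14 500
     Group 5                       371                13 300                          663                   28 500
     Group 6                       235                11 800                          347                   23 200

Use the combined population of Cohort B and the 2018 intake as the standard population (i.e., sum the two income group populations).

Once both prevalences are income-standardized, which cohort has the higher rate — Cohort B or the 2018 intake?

Income-specific rates per 1 000 for Cohort B: 102.324, 84.475, 56.644, 49.885, 27.895, 19.915.
For the 2018 intake: 66.859, 71.792, 43.691, 59.793, 23.263, 14.957.
Combined standard total = 243 900; weights = 0.2353, 0.1611, 0.1222, 0.1665, 0.1714, 0.1435.
Cohort B: 0.2353×102.324 + 0.1611×84.475 + 0.1222×56.644 + 0.1665×49.885 + 0.1714×27.895 + 0.1435×19.915 = 60.5561 per 1 000.
The 2018 intake: 0.2353×66.859 + 0.1611×71.792 + 0.1222×43.691 + 0.1665×59.793 + 0.1714×23.263 + 0.1435×14.957 = 48.7274 per 1 000.

Cohort B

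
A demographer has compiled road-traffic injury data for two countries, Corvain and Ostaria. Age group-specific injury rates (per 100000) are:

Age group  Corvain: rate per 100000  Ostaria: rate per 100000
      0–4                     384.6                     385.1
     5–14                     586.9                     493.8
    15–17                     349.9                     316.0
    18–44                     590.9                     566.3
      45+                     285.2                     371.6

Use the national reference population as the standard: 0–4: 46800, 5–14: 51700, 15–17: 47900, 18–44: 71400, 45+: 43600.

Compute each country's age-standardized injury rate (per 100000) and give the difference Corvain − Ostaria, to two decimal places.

16.84

Standard total = 261400; weights = 0.1790, 0.1978, 0.1832, 0.2731, 0.1668.
Corvain: 0.1790×384.6 + 0.1978×586.9 + 0.1832×349.9 + 0.2731×590.9 + 0.1668×285.2 = 458.0230 per 100000.
Ostaria: 0.1790×385.1 + 0.1978×493.8 + 0.1832×316.0 + 0.2731×566.3 + 0.1668×371.6 = 441.1787 per 100000.
Difference = 458.0230 − 441.1787 = 16.8442.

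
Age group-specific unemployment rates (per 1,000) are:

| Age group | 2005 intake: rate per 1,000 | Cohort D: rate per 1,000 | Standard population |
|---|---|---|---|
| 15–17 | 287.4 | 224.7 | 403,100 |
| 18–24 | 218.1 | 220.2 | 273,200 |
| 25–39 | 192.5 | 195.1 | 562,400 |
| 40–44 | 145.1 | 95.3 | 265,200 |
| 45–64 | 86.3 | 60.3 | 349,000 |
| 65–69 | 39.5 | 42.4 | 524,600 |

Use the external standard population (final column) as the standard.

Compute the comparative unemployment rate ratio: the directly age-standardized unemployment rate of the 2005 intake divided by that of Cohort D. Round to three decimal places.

Standard total = 2,377,500; weights = 0.1695, 0.1149, 0.2366, 0.1115, 0.1468, 0.2207.
The 2005 intake: 0.1695×287.4 + 0.1149×218.1 + 0.2366×192.5 + 0.1115×145.1 + 0.1468×86.3 + 0.2207×39.5 = 156.8954 per 1,000.
Cohort D: 0.1695×224.7 + 0.1149×220.2 + 0.2366×195.1 + 0.1115×95.3 + 0.1468×60.3 + 0.2207×42.4 = 138.3894 per 1,000.
Ratio = 156.8954 ÷ 138.3894 = 1.13372.

1.134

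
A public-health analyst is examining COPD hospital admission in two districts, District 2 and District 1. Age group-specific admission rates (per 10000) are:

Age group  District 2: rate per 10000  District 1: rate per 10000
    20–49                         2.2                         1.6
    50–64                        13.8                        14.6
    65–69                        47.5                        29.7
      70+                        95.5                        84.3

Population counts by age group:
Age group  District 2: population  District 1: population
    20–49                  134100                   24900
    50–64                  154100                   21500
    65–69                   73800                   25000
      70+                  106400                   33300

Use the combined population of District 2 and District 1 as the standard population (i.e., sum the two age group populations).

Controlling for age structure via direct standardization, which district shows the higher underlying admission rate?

Combined standard total = 573100; weights = 0.2774, 0.3064, 0.1724, 0.2438.
District 2: 0.2774×2.2 + 0.3064×13.8 + 0.1724×47.5 + 0.2438×95.5 = 36.3068 per 10000.
District 1: 0.2774×1.6 + 0.3064×14.6 + 0.1724×29.7 + 0.2438×84.3 = 30.5867 per 10000.
The crude rates (34.35 vs 37.28) would put District 1 higher, but that reflects its age composition; once standardized to a common age structure, District 2 has the higher underlying rate.

District 2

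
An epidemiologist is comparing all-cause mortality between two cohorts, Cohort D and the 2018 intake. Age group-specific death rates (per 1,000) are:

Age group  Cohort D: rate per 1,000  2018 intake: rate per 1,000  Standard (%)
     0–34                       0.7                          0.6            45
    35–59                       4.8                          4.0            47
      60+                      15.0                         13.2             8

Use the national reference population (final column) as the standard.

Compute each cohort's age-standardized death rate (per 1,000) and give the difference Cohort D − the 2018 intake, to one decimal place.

Standard weights: 0.45, 0.47, 0.08.
Cohort D: 0.4500×0.7 + 0.4700×4.8 + 0.0800×15.0 = 3.7710 per 1,000.
The 2018 intake: 0.4500×0.6 + 0.4700×4.0 + 0.0800×13.2 = 3.2060 per 1,000.
Difference = 3.7710 − 3.2060 = 0.5650.

0.6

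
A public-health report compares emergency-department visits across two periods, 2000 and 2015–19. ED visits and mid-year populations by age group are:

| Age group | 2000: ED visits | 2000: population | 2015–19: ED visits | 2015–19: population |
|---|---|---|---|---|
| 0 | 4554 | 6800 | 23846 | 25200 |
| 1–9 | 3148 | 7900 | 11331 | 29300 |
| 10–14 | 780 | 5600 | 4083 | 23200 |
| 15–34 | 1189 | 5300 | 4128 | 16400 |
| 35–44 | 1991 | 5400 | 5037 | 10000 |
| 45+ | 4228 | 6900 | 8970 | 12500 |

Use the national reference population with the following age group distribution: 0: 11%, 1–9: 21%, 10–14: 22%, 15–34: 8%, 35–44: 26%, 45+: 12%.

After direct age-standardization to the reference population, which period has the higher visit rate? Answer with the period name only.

Age-specific rates per 1000 for 2000: 669.706, 398.481, 139.286, 224.340, 368.704, 612.754.
For 2015–19: 946.270, 386.724, 175.991, 251.707, 503.700, 717.600.
Standard weights: 0.11, 0.21, 0.22, 0.08, 0.26, 0.12.
2000: 0.1100×669.706 + 0.2100×398.481 + 0.2200×139.286 + 0.0800×224.340 + 0.2600×368.704 + 0.1200×612.754 = 375.3321 per 1000.
2015–19: 0.1100×946.270 + 0.2100×386.724 + 0.2200×175.991 + 0.0800×251.707 + 0.2600×503.700 + 0.1200×717.600 = 461.2303 per 1000.

2015–19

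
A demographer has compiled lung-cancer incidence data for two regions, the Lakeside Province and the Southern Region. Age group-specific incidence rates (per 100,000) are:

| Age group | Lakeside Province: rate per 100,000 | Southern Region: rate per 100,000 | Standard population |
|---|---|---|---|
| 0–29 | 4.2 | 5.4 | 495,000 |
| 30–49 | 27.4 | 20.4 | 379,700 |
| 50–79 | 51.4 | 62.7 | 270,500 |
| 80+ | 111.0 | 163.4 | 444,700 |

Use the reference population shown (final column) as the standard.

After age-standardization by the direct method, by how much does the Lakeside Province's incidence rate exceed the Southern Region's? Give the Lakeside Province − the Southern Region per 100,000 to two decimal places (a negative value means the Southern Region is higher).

-15.28

Standard total = 1,589,900; weights = 0.3113, 0.2388, 0.1701, 0.2797.
The Lakeside Province: 0.3113×4.2 + 0.2388×27.4 + 0.1701×51.4 + 0.2797×111.0 = 47.6434 per 100,000.
The Southern Region: 0.3113×5.4 + 0.2388×20.4 + 0.1701×62.7 + 0.2797×163.4 = 62.9242 per 100,000.
Difference = 47.6434 − 62.9242 = -15.2809.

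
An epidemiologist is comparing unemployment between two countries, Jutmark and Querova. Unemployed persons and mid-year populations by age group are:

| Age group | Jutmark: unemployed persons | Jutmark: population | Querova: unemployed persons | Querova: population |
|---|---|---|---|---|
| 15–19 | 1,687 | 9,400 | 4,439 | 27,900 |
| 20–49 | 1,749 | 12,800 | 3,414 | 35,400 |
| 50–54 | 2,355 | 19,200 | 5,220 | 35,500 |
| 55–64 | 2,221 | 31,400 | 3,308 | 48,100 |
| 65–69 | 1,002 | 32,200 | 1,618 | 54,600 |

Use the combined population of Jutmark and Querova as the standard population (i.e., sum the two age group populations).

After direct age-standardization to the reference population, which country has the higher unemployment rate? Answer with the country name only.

Age-specific rates per 1,000 for Jutmark: 179.468, 136.641, 122.656, 70.732, 31.118.
For Querova: 159.104, 96.441, 147.042, 68.773, 29.634.
Combined standard total = 306,500; weights = 0.1217, 0.1573, 0.1785, 0.2594, 0.2832.
Jutmark: 0.1217×179.468 + 0.1573×136.641 + 0.1785×122.656 + 0.2594×70.732 + 0.2832×31.118 = 92.3778 per 1,000.
Querova: 0.1217×159.104 + 0.1573×96.441 + 0.1785×147.042 + 0.2594×68.773 + 0.2832×29.634 = 87.0014 per 1,000.
The crude rates (85.85 vs 89.33) would put Querova higher, but that reflects its age composition; once standardized to a common age structure, Jutmark has the higher underlying rate.

Jutmark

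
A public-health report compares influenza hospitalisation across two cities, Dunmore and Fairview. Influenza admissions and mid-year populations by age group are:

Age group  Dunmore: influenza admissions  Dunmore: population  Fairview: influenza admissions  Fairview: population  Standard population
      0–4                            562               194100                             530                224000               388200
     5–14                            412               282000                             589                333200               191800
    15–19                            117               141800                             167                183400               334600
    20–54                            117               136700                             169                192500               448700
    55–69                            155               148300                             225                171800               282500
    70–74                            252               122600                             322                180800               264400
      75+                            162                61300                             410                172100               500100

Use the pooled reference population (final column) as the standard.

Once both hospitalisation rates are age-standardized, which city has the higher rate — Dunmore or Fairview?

Age-specific rates per 100000 for Dunmore: 289.54, 146.10, 82.51, 85.59, 104.52, 205.55, 264.27.
For Fairview: 236.61, 176.77, 91.06, 87.79, 130.97, 178.10, 238.23.
Standard total = 2410300; weights = 0.1611, 0.0796, 0.1388, 0.1862, 0.1172, 0.1097, 0.2075.
Dunmore: 0.1611×289.54 + 0.0796×146.10 + 0.1388×82.51 + 0.1862×85.59 + 0.1172×104.52 + 0.1097×205.55 + 0.2075×264.27 = 175.2769 per 100000.
Fairview: 0.1611×236.61 + 0.0796×176.77 + 0.1388×91.06 + 0.1862×87.79 + 0.1172×130.97 + 0.1097×178.10 + 0.2075×238.23 = 165.4746 per 100000.
The crude rates (163.51 vs 165.45) would put Fairview higher, but that reflects its age composition; once standardized to a common age structure, Dunmore has the higher underlying rate.

Dunmore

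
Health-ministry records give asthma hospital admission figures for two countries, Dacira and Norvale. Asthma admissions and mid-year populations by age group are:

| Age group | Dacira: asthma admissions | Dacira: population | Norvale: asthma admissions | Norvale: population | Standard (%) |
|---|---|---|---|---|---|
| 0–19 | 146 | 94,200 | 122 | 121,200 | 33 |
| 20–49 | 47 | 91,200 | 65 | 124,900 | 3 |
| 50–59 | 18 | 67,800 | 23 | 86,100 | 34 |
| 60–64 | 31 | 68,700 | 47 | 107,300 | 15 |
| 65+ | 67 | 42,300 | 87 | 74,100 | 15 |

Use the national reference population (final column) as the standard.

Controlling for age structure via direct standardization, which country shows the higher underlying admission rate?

Age-specific rates per 10,000 for Dacira: 15.50, 5.15, 2.65, 4.51, 15.84.
For Norvale: 10.07, 5.20, 2.67, 4.38, 11.74.
Standard weights: 0.33, 0.03, 0.34, 0.15, 0.15.
Dacira: 0.3300×15.50 + 0.0300×5.15 + 0.3400×2.65 + 0.1500×4.51 + 0.1500×15.84 = 9.2247 per 10,000.
Norvale: 0.3300×10.07 + 0.0300×5.20 + 0.3400×2.67 + 0.1500×4.38 + 0.1500×11.74 = 6.8043 per 10,000.

Dacira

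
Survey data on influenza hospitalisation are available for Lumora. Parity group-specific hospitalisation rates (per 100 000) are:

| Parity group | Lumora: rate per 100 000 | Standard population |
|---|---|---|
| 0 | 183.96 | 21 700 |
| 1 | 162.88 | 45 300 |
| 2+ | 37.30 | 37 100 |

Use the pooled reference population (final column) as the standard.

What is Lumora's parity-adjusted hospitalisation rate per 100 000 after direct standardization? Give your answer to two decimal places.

122.52

Standard total = 104 100; weights = 0.2085, 0.4352, 0.3564.
Standardized rate: 0.2085×183.96 + 0.4352×162.88 + 0.3564×37.30 = 122.5190 per 100 000.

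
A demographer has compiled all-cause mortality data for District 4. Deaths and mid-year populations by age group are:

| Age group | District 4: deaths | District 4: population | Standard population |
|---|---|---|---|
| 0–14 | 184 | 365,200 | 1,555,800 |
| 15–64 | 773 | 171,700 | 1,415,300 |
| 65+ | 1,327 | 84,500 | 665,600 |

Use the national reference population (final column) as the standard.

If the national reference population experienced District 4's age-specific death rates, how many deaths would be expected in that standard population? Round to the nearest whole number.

17608

Age-specific rates per 1,000 for District 4: 0.504, 4.502, 15.704.
Expected deaths = Σ (standard pop × age-specific rate ÷ 1,000)
= 1,555,800×0.504/1,000 + 1,415,300×4.502/1,000 + 665,600×15.704/1,000
= 783.86 + 6371.74 + 10452.68 = 17608.28.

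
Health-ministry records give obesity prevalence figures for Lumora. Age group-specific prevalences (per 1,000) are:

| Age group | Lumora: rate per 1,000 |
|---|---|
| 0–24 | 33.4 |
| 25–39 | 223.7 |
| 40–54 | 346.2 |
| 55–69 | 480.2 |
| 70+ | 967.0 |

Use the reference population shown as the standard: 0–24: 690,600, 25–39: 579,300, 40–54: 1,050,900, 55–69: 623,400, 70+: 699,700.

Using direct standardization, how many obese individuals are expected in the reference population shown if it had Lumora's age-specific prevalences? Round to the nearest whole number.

Expected obese individuals = Σ (standard pop × age-specific rate ÷ 1,000)
= 690,600×33.4/1,000 + 579,300×223.7/1,000 + 1,050,900×346.2/1,000 + 623,400×480.2/1,000 + 699,700×967.0/1,000
= 23066.04 + 129589.41 + 363821.58 + 299356.68 + 676609.90 = 1492443.61.

1492444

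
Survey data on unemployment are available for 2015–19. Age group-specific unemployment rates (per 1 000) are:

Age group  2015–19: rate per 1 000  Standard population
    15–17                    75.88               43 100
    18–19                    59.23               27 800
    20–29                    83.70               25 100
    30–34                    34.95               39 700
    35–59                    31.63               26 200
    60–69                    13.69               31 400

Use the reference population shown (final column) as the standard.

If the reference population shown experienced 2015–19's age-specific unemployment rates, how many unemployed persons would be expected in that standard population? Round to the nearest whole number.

9664

Expected unemployed persons = Σ (standard pop × age-specific rate ÷ 1 000)
= 43 100×75.88/1 000 + 27 800×59.23/1 000 + 25 100×83.70/1 000 + 39 700×34.95/1 000 + 26 200×31.63/1 000 + 31 400×13.69/1 000
= 3270.43 + 1646.59 + 2100.87 + 1387.52 + 828.71 + 429.87 = 9663.98.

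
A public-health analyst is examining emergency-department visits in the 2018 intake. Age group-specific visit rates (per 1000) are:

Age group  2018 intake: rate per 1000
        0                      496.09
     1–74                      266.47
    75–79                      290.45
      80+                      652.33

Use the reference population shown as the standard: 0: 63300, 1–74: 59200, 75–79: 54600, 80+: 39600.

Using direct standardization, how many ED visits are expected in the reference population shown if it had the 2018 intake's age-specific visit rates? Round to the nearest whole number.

88868

Expected ED visits = Σ (standard pop × age-specific rate ÷ 1000)
= 63300×496.09/1000 + 59200×266.47/1000 + 54600×290.45/1000 + 39600×652.33/1000
= 31402.50 + 15775.02 + 15858.57 + 25832.27 = 88868.36.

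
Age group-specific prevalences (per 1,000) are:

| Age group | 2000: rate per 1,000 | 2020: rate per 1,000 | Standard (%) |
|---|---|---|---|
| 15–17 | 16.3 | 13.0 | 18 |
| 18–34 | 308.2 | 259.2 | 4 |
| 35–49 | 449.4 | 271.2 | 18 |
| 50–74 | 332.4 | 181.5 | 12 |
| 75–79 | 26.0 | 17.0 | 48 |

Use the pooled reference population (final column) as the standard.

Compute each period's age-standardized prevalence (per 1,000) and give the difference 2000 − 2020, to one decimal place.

Standard weights: 0.18, 0.04, 0.18, 0.12, 0.48.
2000: 0.1800×16.3 + 0.0400×308.2 + 0.1800×449.4 + 0.1200×332.4 + 0.4800×26.0 = 148.5220 per 1,000.
2020: 0.1800×13.0 + 0.0400×259.2 + 0.1800×271.2 + 0.1200×181.5 + 0.4800×17.0 = 91.4640 per 1,000.
Difference = 148.5220 − 91.4640 = 57.0580.

57.1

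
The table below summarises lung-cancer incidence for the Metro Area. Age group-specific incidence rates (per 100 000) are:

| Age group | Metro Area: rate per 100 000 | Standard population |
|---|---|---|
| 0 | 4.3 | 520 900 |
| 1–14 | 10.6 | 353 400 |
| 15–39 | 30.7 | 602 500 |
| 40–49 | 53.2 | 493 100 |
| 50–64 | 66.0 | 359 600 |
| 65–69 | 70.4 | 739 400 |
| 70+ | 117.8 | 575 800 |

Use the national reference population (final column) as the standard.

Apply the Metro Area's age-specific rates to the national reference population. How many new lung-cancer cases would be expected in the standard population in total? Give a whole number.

1943

Expected new lung-cancer cases = Σ (standard pop × age-specific rate ÷ 100 000)
= 520 900×4.3/100 000 + 353 400×10.6/100 000 + 602 500×30.7/100 000 + 493 100×53.2/100 000 + 359 600×66.0/100 000 + 739 400×70.4/100 000 + 575 800×117.8/100 000
= 22.40 + 37.46 + 184.97 + 262.33 + 237.34 + 520.54 + 678.29 = 1943.32.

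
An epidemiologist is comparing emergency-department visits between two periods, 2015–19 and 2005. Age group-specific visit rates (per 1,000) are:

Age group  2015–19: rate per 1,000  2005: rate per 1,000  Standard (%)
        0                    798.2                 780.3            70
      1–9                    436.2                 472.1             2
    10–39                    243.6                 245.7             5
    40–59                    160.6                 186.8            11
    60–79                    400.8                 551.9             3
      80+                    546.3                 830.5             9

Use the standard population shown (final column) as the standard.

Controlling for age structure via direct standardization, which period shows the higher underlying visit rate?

2005

Standard weights: 0.70, 0.02, 0.05, 0.11, 0.03, 0.09.
2015–19: 0.7000×798.2 + 0.0200×436.2 + 0.0500×243.6 + 0.1100×160.6 + 0.0300×400.8 + 0.0900×546.3 = 658.5010 per 1,000.
2005: 0.7000×780.3 + 0.0200×472.1 + 0.0500×245.7 + 0.1100×186.8 + 0.0300×551.9 + 0.0900×830.5 = 679.7870 per 1,000.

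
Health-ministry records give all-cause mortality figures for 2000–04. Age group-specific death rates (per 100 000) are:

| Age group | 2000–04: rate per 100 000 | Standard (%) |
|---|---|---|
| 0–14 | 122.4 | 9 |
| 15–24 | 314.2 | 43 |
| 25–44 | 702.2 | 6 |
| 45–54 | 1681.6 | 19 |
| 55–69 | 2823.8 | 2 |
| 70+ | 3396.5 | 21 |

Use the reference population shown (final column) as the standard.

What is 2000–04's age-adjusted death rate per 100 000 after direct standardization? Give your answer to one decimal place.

1277.5

Standard weights: 0.09, 0.43, 0.06, 0.19, 0.02, 0.21.
Standardized rate: 0.0900×122.4 + 0.4300×314.2 + 0.0600×702.2 + 0.1900×1681.6 + 0.0200×2823.8 + 0.2100×3396.5 = 1277.4990 per 100 000.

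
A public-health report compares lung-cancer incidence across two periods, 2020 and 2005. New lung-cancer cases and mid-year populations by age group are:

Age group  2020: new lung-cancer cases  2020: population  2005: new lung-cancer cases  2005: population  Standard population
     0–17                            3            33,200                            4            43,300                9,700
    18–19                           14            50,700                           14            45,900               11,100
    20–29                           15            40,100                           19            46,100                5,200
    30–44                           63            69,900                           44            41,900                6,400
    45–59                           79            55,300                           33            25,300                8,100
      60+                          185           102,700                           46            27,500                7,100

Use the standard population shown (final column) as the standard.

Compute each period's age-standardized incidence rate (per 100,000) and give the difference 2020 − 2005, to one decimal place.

0.9

Age-specific rates per 100,000 for 2020: 9.04, 27.61, 37.41, 90.13, 142.86, 180.14.
For 2005: 9.24, 30.50, 41.21, 105.01, 130.43, 167.27.
Standard total = 47,600; weights = 0.2038, 0.2332, 0.1092, 0.1345, 0.1702, 0.1492.
2020: 0.2038×9.04 + 0.2332×27.61 + 0.1092×37.41 + 0.1345×90.13 + 0.1702×142.86 + 0.1492×180.14 = 75.6640 per 100,000.
2005: 0.2038×9.24 + 0.2332×30.50 + 0.1092×41.21 + 0.1345×105.01 + 0.1702×130.43 + 0.1492×167.27 = 74.7630 per 100,000.
Difference = 75.6640 − 74.7630 = 0.9010.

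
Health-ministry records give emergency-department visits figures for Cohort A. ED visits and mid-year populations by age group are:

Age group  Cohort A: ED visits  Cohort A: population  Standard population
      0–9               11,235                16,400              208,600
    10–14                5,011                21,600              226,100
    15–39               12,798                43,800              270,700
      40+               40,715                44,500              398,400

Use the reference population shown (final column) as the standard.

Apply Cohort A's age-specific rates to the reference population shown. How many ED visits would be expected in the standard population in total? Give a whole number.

Age-specific rates per 1,000 for Cohort A: 685.061, 231.991, 292.192, 914.944.
Expected ED visits = Σ (standard pop × age-specific rate ÷ 1,000)
= 208,600×685.061/1,000 + 226,100×231.991/1,000 + 270,700×292.192/1,000 + 398,400×914.944/1,000
= 142903.72 + 52453.11 + 79096.32 + 364513.62 = 638966.76.

638967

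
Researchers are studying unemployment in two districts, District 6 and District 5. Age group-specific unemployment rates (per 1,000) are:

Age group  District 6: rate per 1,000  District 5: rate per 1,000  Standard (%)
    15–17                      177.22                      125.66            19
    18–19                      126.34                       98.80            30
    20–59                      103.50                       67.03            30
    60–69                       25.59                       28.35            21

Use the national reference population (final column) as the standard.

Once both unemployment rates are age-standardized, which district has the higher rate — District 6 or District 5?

District 6

Standard weights: 0.19, 0.30, 0.30, 0.21.
District 6: 0.1900×177.22 + 0.3000×126.34 + 0.3000×103.50 + 0.2100×25.59 = 107.9977 per 1,000.
District 5: 0.1900×125.66 + 0.3000×98.80 + 0.3000×67.03 + 0.2100×28.35 = 79.5779 per 1,000.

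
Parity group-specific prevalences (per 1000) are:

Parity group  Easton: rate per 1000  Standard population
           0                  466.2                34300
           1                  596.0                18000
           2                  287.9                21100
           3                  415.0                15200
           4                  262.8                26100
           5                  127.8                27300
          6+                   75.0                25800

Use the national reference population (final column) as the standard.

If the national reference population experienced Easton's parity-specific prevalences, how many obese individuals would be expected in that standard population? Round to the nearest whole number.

51384

Expected obese individuals = Σ (standard pop × parity-specific rate ÷ 1000)
= 34300×466.2/1000 + 18000×596.0/1000 + 21100×287.9/1000 + 15200×415.0/1000 + 26100×262.8/1000 + 27300×127.8/1000 + 25800×75.0/1000
= 15990.66 + 10728.00 + 6074.69 + 6308.00 + 6859.08 + 3488.94 + 1935.00 = 51384.37.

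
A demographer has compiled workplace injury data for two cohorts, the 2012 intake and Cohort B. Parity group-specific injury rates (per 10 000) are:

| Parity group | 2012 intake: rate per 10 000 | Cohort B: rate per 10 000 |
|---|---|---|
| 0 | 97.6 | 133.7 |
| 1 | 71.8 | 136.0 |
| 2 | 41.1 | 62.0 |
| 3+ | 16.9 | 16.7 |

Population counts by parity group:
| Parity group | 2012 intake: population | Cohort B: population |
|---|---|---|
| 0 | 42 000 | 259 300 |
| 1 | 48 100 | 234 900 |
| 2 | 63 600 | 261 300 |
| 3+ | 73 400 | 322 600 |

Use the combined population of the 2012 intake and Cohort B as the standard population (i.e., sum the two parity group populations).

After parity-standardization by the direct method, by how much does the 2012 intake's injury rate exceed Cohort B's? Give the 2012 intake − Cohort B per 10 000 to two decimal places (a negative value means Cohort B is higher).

-27.40

Combined standard total = 1 305 200; weights = 0.2308, 0.2168, 0.2489, 0.3034.
The 2012 intake: 0.2308×97.6 + 0.2168×71.8 + 0.2489×41.1 + 0.3034×16.9 = 53.4570 per 10 000.
Cohort B: 0.2308×133.7 + 0.2168×136.0 + 0.2489×62.0 + 0.3034×16.7 = 80.8526 per 10 000.
Difference = 53.4570 − 80.8526 = -27.3956.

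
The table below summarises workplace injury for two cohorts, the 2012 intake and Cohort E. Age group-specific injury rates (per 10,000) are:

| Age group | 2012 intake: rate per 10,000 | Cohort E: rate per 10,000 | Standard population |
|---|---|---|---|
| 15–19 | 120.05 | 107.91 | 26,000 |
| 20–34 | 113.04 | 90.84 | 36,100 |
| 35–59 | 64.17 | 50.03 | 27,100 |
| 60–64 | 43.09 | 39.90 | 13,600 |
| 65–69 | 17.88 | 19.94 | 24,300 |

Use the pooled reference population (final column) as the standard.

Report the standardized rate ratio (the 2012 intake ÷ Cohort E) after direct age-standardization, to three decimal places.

1.176

Standard total = 127,100; weights = 0.2046, 0.2840, 0.2132, 0.1070, 0.1912.
The 2012 intake: 0.2046×120.05 + 0.2840×113.04 + 0.2132×64.17 + 0.1070×43.09 + 0.1912×17.88 = 78.3758 per 10,000.
Cohort E: 0.2046×107.91 + 0.2840×90.84 + 0.2132×50.03 + 0.1070×39.90 + 0.1912×19.94 = 66.6245 per 10,000.
Ratio = 78.3758 ÷ 66.6245 = 1.17638.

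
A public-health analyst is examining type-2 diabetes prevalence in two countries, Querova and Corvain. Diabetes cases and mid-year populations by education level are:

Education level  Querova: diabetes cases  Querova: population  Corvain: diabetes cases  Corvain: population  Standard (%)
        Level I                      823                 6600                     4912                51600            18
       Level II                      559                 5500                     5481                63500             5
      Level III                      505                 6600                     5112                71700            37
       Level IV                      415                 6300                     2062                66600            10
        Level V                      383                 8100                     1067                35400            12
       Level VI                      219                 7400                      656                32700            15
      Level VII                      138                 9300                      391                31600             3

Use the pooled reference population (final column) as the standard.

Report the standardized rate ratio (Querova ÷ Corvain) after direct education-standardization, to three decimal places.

Education-specific rates per 1000 for Querova: 124.697, 101.636, 76.515, 65.873, 47.284, 29.595, 14.839.
For Corvain: 95.194, 86.315, 71.297, 30.961, 30.141, 20.061, 12.373.
Standard weights: 0.18, 0.05, 0.37, 0.10, 0.12, 0.15, 0.03.
Querova: 0.1800×124.697 + 0.0500×101.636 + 0.3700×76.515 + 0.1000×65.873 + 0.1200×47.284 + 0.1500×29.595 + 0.0300×14.839 = 72.9836 per 1000.
Corvain: 0.1800×95.194 + 0.0500×86.315 + 0.3700×71.297 + 0.1000×30.961 + 0.1200×30.141 + 0.1500×20.061 + 0.0300×12.373 = 57.9240 per 1000.
Ratio = 72.9836 ÷ 57.9240 = 1.25999.

1.260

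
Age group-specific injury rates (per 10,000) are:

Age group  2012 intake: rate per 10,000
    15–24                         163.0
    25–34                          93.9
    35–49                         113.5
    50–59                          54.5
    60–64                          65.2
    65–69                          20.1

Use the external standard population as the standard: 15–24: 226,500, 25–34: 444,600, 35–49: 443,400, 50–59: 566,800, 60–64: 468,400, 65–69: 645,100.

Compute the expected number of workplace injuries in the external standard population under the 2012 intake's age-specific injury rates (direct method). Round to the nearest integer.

Expected workplace injuries = Σ (standard pop × age-specific rate ÷ 10,000)
= 226,500×163.0/10,000 + 444,600×93.9/10,000 + 443,400×113.5/10,000 + 566,800×54.5/10,000 + 468,400×65.2/10,000 + 645,100×20.1/10,000
= 3691.95 + 4174.79 + 5032.59 + 3089.06 + 3053.97 + 1296.65 = 20339.01.

20339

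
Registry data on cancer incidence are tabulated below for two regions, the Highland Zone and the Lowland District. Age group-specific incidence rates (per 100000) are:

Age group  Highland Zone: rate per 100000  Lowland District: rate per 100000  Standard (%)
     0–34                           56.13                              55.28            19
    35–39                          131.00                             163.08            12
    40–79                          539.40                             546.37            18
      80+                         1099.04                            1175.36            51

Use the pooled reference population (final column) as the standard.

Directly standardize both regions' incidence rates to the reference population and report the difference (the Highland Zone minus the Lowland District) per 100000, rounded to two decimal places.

-43.87

Standard weights: 0.19, 0.12, 0.18, 0.51.
The Highland Zone: 0.1900×56.13 + 0.1200×131.00 + 0.1800×539.40 + 0.5100×1099.04 = 683.9871 per 100000.
The Lowland District: 0.1900×55.28 + 0.1200×163.08 + 0.1800×546.37 + 0.5100×1175.36 = 727.8530 per 100000.
Difference = 683.9871 − 727.8530 = -43.8659.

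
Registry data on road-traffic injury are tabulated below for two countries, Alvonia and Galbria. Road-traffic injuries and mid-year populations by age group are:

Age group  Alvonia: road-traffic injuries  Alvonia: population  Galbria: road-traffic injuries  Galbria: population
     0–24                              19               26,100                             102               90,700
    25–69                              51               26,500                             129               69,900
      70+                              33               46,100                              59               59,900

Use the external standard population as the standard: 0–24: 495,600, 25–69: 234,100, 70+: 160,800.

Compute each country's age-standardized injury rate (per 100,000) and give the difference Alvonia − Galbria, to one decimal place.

-24.9

Age-specific rates per 100,000 for Alvonia: 72.80, 192.45, 71.58.
For Galbria: 112.46, 184.55, 98.50.
Standard total = 890,500; weights = 0.5565, 0.2629, 0.1806.
Alvonia: 0.5565×72.80 + 0.2629×192.45 + 0.1806×71.58 = 104.0337 per 100,000.
Galbria: 0.5565×112.46 + 0.2629×184.55 + 0.1806×98.50 = 128.8893 per 100,000.
Difference = 104.0337 − 128.8893 = -24.8556.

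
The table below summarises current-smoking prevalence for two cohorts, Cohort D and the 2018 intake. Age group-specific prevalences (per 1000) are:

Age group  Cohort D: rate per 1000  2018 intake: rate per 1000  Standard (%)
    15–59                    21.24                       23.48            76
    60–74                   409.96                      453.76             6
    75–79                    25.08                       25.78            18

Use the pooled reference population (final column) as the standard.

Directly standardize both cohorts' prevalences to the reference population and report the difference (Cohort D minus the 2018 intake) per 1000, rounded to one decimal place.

-4.5

Standard weights: 0.76, 0.06, 0.18.
Cohort D: 0.7600×21.24 + 0.0600×409.96 + 0.1800×25.08 = 45.2544 per 1000.
The 2018 intake: 0.7600×23.48 + 0.0600×453.76 + 0.1800×25.78 = 49.7108 per 1000.
Difference = 45.2544 − 49.7108 = -4.4564.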